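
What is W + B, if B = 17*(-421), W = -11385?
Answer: -18542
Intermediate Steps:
B = -7157
W + B = -11385 - 7157 = -18542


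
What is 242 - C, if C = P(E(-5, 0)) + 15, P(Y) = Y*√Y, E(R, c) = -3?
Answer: 227 + 3*I*√3 ≈ 227.0 + 5.1962*I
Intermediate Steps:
P(Y) = Y^(3/2)
C = 15 - 3*I*√3 (C = (-3)^(3/2) + 15 = -3*I*√3 + 15 = 15 - 3*I*√3 ≈ 15.0 - 5.1962*I)
242 - C = 242 - (15 - 3*I*√3) = 242 + (-15 + 3*I*√3) = 227 + 3*I*√3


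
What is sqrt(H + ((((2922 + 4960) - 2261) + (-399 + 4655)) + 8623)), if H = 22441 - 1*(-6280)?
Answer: sqrt(47221) ≈ 217.30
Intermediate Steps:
H = 28721 (H = 22441 + 6280 = 28721)
sqrt(H + ((((2922 + 4960) - 2261) + (-399 + 4655)) + 8623)) = sqrt(28721 + ((((2922 + 4960) - 2261) + (-399 + 4655)) + 8623)) = sqrt(28721 + (((7882 - 2261) + 4256) + 8623)) = sqrt(28721 + ((5621 + 4256) + 8623)) = sqrt(28721 + (9877 + 8623)) = sqrt(28721 + 18500) = sqrt(47221)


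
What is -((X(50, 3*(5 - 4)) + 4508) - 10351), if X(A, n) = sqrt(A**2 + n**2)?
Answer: 5843 - sqrt(2509) ≈ 5792.9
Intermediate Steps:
-((X(50, 3*(5 - 4)) + 4508) - 10351) = -((sqrt(50**2 + (3*(5 - 4))**2) + 4508) - 10351) = -((sqrt(2500 + (3*1)**2) + 4508) - 10351) = -((sqrt(2500 + 3**2) + 4508) - 10351) = -((sqrt(2500 + 9) + 4508) - 10351) = -((sqrt(2509) + 4508) - 10351) = -((4508 + sqrt(2509)) - 10351) = -(-5843 + sqrt(2509)) = 5843 - sqrt(2509)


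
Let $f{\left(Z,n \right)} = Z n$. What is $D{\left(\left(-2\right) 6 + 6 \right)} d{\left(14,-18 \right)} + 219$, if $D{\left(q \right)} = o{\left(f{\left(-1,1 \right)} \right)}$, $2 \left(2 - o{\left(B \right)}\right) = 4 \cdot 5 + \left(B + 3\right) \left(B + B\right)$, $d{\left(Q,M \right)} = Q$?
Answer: $135$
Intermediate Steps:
$o{\left(B \right)} = -8 - B \left(3 + B\right)$ ($o{\left(B \right)} = 2 - \frac{4 \cdot 5 + \left(B + 3\right) \left(B + B\right)}{2} = 2 - \frac{20 + \left(3 + B\right) 2 B}{2} = 2 - \frac{20 + 2 B \left(3 + B\right)}{2} = 2 - \left(10 + B \left(3 + B\right)\right) = -8 - B \left(3 + B\right)$)
$D{\left(q \right)} = -6$ ($D{\left(q \right)} = -8 - \left(\left(-1\right) 1\right)^{2} - 3 \left(\left(-1\right) 1\right) = -8 - \left(-1\right)^{2} - -3 = -8 - 1 + 3 = -6$)
$D{\left(\left(-2\right) 6 + 6 \right)} d{\left(14,-18 \right)} + 219 = \left(-6\right) 14 + 219 = -84 + 219 = 135$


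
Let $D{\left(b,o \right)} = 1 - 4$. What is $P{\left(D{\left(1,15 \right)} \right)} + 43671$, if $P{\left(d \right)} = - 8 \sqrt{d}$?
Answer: $43671 - 8 i \sqrt{3} \approx 43671.0 - 13.856 i$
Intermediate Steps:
$D{\left(b,o \right)} = -3$ ($D{\left(b,o \right)} = 1 - 4 = -3$)
$P{\left(D{\left(1,15 \right)} \right)} + 43671 = - 8 \sqrt{-3} + 43671 = - 8 i \sqrt{3} + 43671 = 43671 - 8 i \sqrt{3}$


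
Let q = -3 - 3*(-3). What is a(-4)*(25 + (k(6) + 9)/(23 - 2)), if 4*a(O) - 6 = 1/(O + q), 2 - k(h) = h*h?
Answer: 1625/42 ≈ 38.690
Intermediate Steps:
k(h) = 2 - h² (k(h) = 2 - h*h = 2 - h²)
q = 6 (q = -3 + 9 = 6)
a(O) = 3/2 + 1/(4*(6 + O)) (a(O) = 3/2 + 1/(4*(O + 6)) = 3/2 + 1/(4*(6 + O)))
a(-4)*(25 + (k(6) + 9)/(23 - 2)) = ((37 + 6*(-4))/(4*(6 - 4)))*(25 + ((2 - 1*6²) + 9)/(23 - 2)) = ((¼)*(37 - 24)/2)*(25 + ((2 - 1*36) + 9)/21) = ((¼)*(½)*13)*(25 + ((2 - 36) + 9)*(1/21)) = 13*(25 + (-34 + 9)*(1/21))/8 = 13*(25 - 25*1/21)/8 = 13*(25 - 25/21)/8 = (13/8)*(500/21) = 1625/42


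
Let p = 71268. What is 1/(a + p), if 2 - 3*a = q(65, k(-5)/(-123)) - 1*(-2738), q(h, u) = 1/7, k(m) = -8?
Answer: 21/1477475 ≈ 1.4213e-5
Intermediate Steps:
q(h, u) = 1/7
a = -19153/21 (a = 2/3 - (1/7 - 1*(-2738))/3 = 2/3 - (1/7 + 2738)/3 = 2/3 - 1/3*19167/7 = 2/3 - 6389/7 = -19153/21 ≈ -912.05)
1/(a + p) = 1/(-19153/21 + 71268) = 1/(1477475/21) = 21/1477475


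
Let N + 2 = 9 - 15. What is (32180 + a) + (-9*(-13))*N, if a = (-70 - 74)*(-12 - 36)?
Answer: 38156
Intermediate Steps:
N = -8 (N = -2 + (9 - 15) = -2 - 6 = -8)
a = 6912 (a = -144*(-48) = 6912)
(32180 + a) + (-9*(-13))*N = (32180 + 6912) - 9*(-13)*(-8) = 39092 + 117*(-8) = 39092 - 936 = 38156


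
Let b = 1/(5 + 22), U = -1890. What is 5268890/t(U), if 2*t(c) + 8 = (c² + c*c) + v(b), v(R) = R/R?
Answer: 10537780/7144193 ≈ 1.4750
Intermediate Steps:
b = 1/27 ≈ 0.037037
v(R) = 1
t(c) = -7/2 + c² (t(c) = -4 + ((c² + c*c) + 1)/2 = -4 + ((c² + c²) + 1)/2 = -4 + (2*c² + 1)/2 = -4 + (1 + 2*c²)/2 = -4 + (½ + c²) = -7/2 + c²)
5268890/t(U) = 5268890/(-7/2 + (-1890)²) = 5268890/(-7/2 + 3572100) = 5268890/(7144193/2) = 5268890*(2/7144193) = 10537780/7144193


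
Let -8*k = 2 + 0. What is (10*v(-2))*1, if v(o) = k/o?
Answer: 5/4 ≈ 1.2500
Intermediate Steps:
k = -1/4 (k = -(2 + 0)/8 = -1/8*2 = -1/4 ≈ -0.25000)
v(o) = -1/(4*o)
(10*v(-2))*1 = (10*(-1/4/(-2)))*1 = (10*(-1/4*(-1/2)))*1 = (10*(1/8))*1 = (5/4)*1 = 5/4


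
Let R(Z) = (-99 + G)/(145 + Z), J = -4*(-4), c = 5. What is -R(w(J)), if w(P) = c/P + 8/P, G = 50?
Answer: 784/2333 ≈ 0.33605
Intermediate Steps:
J = 16
w(P) = 13/P (w(P) = 5/P + 8/P = 13/P)
R(Z) = -49/(145 + Z) (R(Z) = (-99 + 50)/(145 + Z) = -49/(145 + Z))
-R(w(J)) = -(-49)/(145 + 13/16) = -(-49)/2333/16 = -(-49)*16/2333 = -1*(-784/2333) = 784/2333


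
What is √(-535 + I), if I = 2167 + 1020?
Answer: 2*√663 ≈ 51.498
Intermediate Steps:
I = 3187
√(-535 + I) = √(-535 + 3187) = √2652 = 2*√663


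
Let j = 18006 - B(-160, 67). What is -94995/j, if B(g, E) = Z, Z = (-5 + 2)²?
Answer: -31665/5999 ≈ -5.2784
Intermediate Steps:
Z = 9 (Z = (-3)² = 9)
B(g, E) = 9
j = 17997 (j = 18006 - 1*9 = 18006 - 9 = 17997)
-94995/j = -94995/17997 = -94995*1/17997 = -31665/5999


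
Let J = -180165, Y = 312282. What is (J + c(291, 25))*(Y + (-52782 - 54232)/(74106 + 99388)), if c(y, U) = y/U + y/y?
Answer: -122005812964716923/2168675 ≈ -5.6258e+10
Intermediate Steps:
c(y, U) = 1 + y/U (c(y, U) = y/U + 1 = 1 + y/U)
(J + c(291, 25))*(Y + (-52782 - 54232)/(74106 + 99388)) = (-180165 + (25 + 291)/25)*(312282 + (-52782 - 54232)/(74106 + 99388)) = (-180165 + (1/25)*316)*(312282 - 107014/173494) = (-180165 + 316/25)*(312282 - 107014*1/173494) = -4503809*(312282 - 53507/86747)/25 = -4503809/25*27089473147/86747 = -122005812964716923/2168675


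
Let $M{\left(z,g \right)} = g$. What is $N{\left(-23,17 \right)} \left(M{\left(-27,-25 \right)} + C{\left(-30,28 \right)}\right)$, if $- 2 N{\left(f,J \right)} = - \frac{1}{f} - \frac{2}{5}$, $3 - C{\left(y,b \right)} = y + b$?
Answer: $- \frac{82}{23} \approx -3.5652$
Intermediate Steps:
$C{\left(y,b \right)} = 3 - b - y$ ($C{\left(y,b \right)} = 3 - \left(y + b\right) = 3 - \left(b + y\right) = 3 - b - y$)
$N{\left(f,J \right)} = \frac{1}{5} + \frac{1}{2 f}$ ($N{\left(f,J \right)} = - \frac{- \frac{1}{f} - \frac{2}{5}}{2} = - \frac{- \frac{2}{5} - \frac{1}{f}}{2} = \frac{1}{5} + \frac{1}{2 f}$)
$N{\left(-23,17 \right)} \left(M{\left(-27,-25 \right)} + C{\left(-30,28 \right)}\right) = \frac{5 + 2 \left(-23\right)}{10 \left(-23\right)} \left(-25 - -5\right) = \frac{1}{10} \left(- \frac{1}{23}\right) \left(5 - 46\right) \left(-25 + \left(3 - 28 + 30\right)\right) = \frac{1}{10} \left(- \frac{1}{23}\right) \left(-41\right) \left(-25 + 5\right) = \frac{41}{230} \left(-20\right) = - \frac{82}{23}$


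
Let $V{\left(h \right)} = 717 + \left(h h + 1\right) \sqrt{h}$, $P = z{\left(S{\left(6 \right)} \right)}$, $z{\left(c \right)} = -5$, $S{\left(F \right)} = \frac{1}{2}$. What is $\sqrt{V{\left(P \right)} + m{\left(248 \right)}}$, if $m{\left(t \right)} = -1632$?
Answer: $\sqrt{-915 + 26 i \sqrt{5}} \approx 0.9605 + 30.264 i$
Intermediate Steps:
$S{\left(F \right)} = \frac{1}{2}$
$P = -5$
$V{\left(h \right)} = 717 + \sqrt{h} \left(1 + h^{2}\right)$ ($V{\left(h \right)} = 717 + \left(h^{2} + 1\right) \sqrt{h} = 717 + \left(1 + h^{2}\right) \sqrt{h} = 717 + \sqrt{h} \left(1 + h^{2}\right)$)
$\sqrt{V{\left(P \right)} + m{\left(248 \right)}} = \sqrt{\left(717 + \sqrt{-5} + \left(-5\right)^{\frac{5}{2}}\right) - 1632} = \sqrt{\left(717 + i \sqrt{5} + 25 i \sqrt{5}\right) - 1632} = \sqrt{\left(717 + 26 i \sqrt{5}\right) - 1632} = \sqrt{-915 + 26 i \sqrt{5}}$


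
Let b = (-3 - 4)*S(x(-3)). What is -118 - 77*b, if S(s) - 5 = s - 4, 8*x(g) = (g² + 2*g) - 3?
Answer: 421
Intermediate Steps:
x(g) = -3/8 + g/4 + g²/8 (x(g) = ((g² + 2*g) - 3)/8 = (-3 + g² + 2*g)/8 = -3/8 + g/4 + g²/8)
S(s) = 1 + s (S(s) = 5 + (s - 4) = 5 + (-4 + s) = 1 + s)
b = -7 (b = (-3 - 4)*(1 + (-3/8 + (¼)*(-3) + (⅛)*(-3)²)) = -7*(1 + (-3/8 - ¾ + (⅛)*9)) = -7*(1 + (-3/8 - ¾ + 9/8)) = -7*(1 + 0) = -7*1 = -7)
-118 - 77*b = -118 - 77*(-7) = -118 + 539 = 421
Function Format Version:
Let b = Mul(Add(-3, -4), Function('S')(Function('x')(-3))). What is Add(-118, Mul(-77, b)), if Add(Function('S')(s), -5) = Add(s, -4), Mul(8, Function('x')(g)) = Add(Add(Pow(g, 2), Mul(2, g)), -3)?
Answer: 421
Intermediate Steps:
Function('x')(g) = Add(Rational(-3, 8), Mul(Rational(1, 4), g), Mul(Rational(1, 8), Pow(g, 2))) (Function('x')(g) = Mul(Rational(1, 8), Add(Add(Pow(g, 2), Mul(2, g)), -3)) = Mul(Rational(1, 8), Add(-3, Pow(g, 2), Mul(2, g))) = Add(Rational(-3, 8), Mul(Rational(1, 4), g), Mul(Rational(1, 8), Pow(g, 2))))
Function('S')(s) = Add(1, s) (Function('S')(s) = Add(5, Add(s, -4)) = Add(5, Add(-4, s)) = Add(1, s))
b = -7 (b = Mul(Add(-3, -4), Add(1, Add(Rational(-3, 8), Mul(Rational(1, 4), -3), Mul(Rational(1, 8), Pow(-3, 2))))) = Mul(-7, Add(1, Add(Rational(-3, 8), Rational(-3, 4), Mul(Rational(1, 8), 9)))) = Mul(-7, Add(1, Add(Rational(-3, 8), Rational(-3, 4), Rational(9, 8)))) = Mul(-7, Add(1, 0)) = Mul(-7, 1) = -7)
Add(-118, Mul(-77, b)) = Add(-118, Mul(-77, -7)) = Add(-118, 539) = 421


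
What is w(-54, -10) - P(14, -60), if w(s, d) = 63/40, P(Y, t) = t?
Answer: 2463/40 ≈ 61.575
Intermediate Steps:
w(s, d) = 63/40 (w(s, d) = 63*(1/40) = 63/40)
w(-54, -10) - P(14, -60) = 63/40 - 1*(-60) = 63/40 + 60 = 2463/40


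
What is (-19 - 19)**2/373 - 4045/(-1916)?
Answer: 4275489/714668 ≈ 5.9825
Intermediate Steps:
(-19 - 19)**2/373 - 4045/(-1916) = (-38)**2*(1/373) - 4045*(-1/1916) = 1444*(1/373) + 4045/1916 = 1444/373 + 4045/1916 = 4275489/714668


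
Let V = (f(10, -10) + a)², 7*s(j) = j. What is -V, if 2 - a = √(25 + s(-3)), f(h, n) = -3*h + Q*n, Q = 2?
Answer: -16300/7 - 192*√301/7 ≈ -2804.4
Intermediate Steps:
s(j) = j/7
f(h, n) = -3*h + 2*n
a = 2 - 2*√301/7 (a = 2 - √(25 + (⅐)*(-3)) = 2 - √(25 - 3/7) = 2 - √(172/7) = 2 - 2*√301/7 ≈ -2.9570)
V = (-48 - 2*√301/7)² (V = ((-3*10 + 2*(-10)) + (2 - 2*√301/7))² = ((-30 - 20) + (2 - 2*√301/7))² = (-50 + (2 - 2*√301/7))² = (-48 - 2*√301/7)² ≈ 2804.4)
-V = -(16300/7 + 192*√301/7) = -16300/7 - 192*√301/7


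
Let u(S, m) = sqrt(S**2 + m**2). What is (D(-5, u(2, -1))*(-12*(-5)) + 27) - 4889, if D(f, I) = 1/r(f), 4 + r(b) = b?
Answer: -14606/3 ≈ -4868.7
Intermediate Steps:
r(b) = -4 + b
D(f, I) = 1/(-4 + f)
(D(-5, u(2, -1))*(-12*(-5)) + 27) - 4889 = ((-12*(-5))/(-4 - 5) + 27) - 4889 = (60/(-9) + 27) - 4889 = (-1/9*60 + 27) - 4889 = (-20/3 + 27) - 4889 = 61/3 - 4889 = -14606/3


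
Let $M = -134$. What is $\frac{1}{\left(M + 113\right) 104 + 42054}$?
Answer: $\frac{1}{39870} \approx 2.5082 \cdot 10^{-5}$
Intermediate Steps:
$\frac{1}{\left(M + 113\right) 104 + 42054} = \frac{1}{\left(-134 + 113\right) 104 + 42054} = \frac{1}{\left(-21\right) 104 + 42054} = \frac{1}{-2184 + 42054} = \frac{1}{39870}$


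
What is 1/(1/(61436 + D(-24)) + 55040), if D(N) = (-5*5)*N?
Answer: 62036/3414461441 ≈ 1.8169e-5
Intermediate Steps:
D(N) = -25*N
1/(1/(61436 + D(-24)) + 55040) = 1/(1/(61436 - 25*(-24)) + 55040) = 1/(1/(61436 + 600) + 55040) = 1/(1/62036 + 55040) = 1/(3414461441/62036) = 62036/3414461441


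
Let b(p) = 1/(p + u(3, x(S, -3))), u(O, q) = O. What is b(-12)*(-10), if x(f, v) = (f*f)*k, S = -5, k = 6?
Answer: 10/9 ≈ 1.1111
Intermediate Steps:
x(f, v) = 6*f² (x(f, v) = (f*f)*6 = f²*6 = 6*f²)
b(p) = 1/(3 + p) (b(p) = 1/(p + 3) = 1/(3 + p))
b(-12)*(-10) = -10/(3 - 12) = -10/(-9) = -⅑*(-10) = 10/9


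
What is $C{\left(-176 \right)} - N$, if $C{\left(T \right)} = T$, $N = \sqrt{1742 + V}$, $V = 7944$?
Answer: $-176 - \sqrt{9686} \approx -274.42$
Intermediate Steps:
$N = \sqrt{9686}$ ($N = \sqrt{1742 + 7944} = \sqrt{9686} \approx 98.417$)
$C{\left(-176 \right)} - N = -176 - \sqrt{9686}$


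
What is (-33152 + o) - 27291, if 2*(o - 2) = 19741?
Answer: -101141/2 ≈ -50571.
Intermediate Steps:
o = 19745/2 (o = 2 + (½)*19741 = 2 + 19741/2 = 19745/2 ≈ 9872.5)
(-33152 + o) - 27291 = (-33152 + 19745/2) - 27291 = -46559/2 - 27291 = -101141/2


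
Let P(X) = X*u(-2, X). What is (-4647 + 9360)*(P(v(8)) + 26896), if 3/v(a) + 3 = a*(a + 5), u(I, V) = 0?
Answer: 126760848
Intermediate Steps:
v(a) = 3/(-3 + a*(5 + a)) (v(a) = 3/(-3 + a*(a + 5)) = 3/(-3 + a*(5 + a)))
P(X) = 0 (P(X) = X*0 = 0)
(-4647 + 9360)*(P(v(8)) + 26896) = (-4647 + 9360)*(0 + 26896) = 4713*26896 = 126760848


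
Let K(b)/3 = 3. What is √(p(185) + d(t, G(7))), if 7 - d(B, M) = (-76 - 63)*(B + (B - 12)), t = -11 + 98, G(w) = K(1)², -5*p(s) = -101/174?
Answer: √17049260370/870 ≈ 150.08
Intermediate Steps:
K(b) = 9 (K(b) = 3*3 = 9)
p(s) = 101/870 (p(s) = -(-101)/(5*174) = -⅕*(-101/174) = 101/870)
G(w) = 81 (G(w) = 9² = 81)
t = 87
d(B, M) = -1661 + 278*B (d(B, M) = 7 - (-76 - 63)*(B + (B - 12)) = 7 - (-139)*(B + (-12 + B)) = 7 - (-139)*(-12 + 2*B) = 7 - (1668 - 278*B) = 7 + (-1668 + 278*B) = -1661 + 278*B)
√(p(185) + d(t, G(7))) = √(101/870 + (-1661 + 278*87)) = √(101/870 + (-1661 + 24186)) = √(101/870 + 22525) = √(19596851/870) = √17049260370/870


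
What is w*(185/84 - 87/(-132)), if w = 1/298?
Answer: 661/68838 ≈ 0.0096022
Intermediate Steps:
w = 1/298 ≈ 0.0033557
w*(185/84 - 87/(-132)) = (185/84 - 87/(-132))/298 = (185*(1/84) - 87*(-1/132))/298 = (185/84 + 29/44)/298 = (1/298)*(661/231) = 661/68838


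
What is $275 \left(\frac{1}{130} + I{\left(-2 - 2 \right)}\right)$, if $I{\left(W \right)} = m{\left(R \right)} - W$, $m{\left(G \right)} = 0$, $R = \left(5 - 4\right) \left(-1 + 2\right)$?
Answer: $\frac{28655}{26} \approx 1102.1$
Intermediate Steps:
$R = 1$ ($R = 1 \cdot 1 = 1$)
$I{\left(W \right)} = - W$ ($I{\left(W \right)} = 0 - W = - W$)
$275 \left(\frac{1}{130} + I{\left(-2 - 2 \right)}\right) = 275 \left(\frac{1}{130} - \left(-2 - 2\right)\right) = 275 \left(\frac{1}{130} - -4\right) = 275 \left(\frac{1}{130} + 4\right) = 275 \cdot \frac{521}{130} = \frac{28655}{26}$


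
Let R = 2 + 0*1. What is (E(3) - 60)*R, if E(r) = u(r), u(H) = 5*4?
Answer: -80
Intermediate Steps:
u(H) = 20
E(r) = 20
R = 2 (R = 2 + 0 = 2)
(E(3) - 60)*R = (20 - 60)*2 = -40*2 = -80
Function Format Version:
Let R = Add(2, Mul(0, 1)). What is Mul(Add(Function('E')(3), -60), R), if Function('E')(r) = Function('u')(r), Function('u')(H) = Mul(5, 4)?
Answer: -80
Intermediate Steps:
Function('u')(H) = 20
Function('E')(r) = 20
R = 2 (R = Add(2, 0) = 2)
Mul(Add(Function('E')(3), -60), R) = Mul(Add(20, -60), 2) = Mul(-40, 2) = -80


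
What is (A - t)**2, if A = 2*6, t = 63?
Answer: 2601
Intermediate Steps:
A = 12
(A - t)**2 = (12 - 1*63)**2 = (12 - 63)**2 = (-51)**2 = 2601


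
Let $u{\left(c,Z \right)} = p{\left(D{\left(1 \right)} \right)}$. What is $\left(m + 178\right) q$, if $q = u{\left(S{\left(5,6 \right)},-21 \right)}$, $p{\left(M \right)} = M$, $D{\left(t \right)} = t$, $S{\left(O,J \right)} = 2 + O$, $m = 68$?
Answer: $246$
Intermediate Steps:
$u{\left(c,Z \right)} = 1$
$q = 1$
$\left(m + 178\right) q = \left(68 + 178\right) 1 = 246 \cdot 1 = 246$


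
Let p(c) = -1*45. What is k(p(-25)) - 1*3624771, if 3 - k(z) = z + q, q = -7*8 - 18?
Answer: -3624649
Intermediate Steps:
q = -74 (q = -56 - 18 = -74)
p(c) = -45
k(z) = 77 - z (k(z) = 3 - (z - 74) = 3 - (-74 + z) = 3 + (74 - z) = 77 - z)
k(p(-25)) - 1*3624771 = (77 - 1*(-45)) - 1*3624771 = (77 + 45) - 3624771 = 122 - 3624771 = -3624649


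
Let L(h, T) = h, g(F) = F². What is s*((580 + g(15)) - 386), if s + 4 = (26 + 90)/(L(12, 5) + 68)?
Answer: -21369/20 ≈ -1068.4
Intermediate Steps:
s = -51/20 (s = -4 + (26 + 90)/(12 + 68) = -4 + 116/80 = -4 + 116*(1/80) = -4 + 29/20 = -51/20 ≈ -2.5500)
s*((580 + g(15)) - 386) = -51*((580 + 15²) - 386)/20 = -51*((580 + 225) - 386)/20 = -51*(805 - 386)/20 = -51/20*419 = -21369/20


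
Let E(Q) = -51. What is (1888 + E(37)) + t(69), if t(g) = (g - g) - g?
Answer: 1768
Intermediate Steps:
t(g) = -g (t(g) = 0 - g = -g)
(1888 + E(37)) + t(69) = (1888 - 51) - 1*69 = 1837 - 69 = 1768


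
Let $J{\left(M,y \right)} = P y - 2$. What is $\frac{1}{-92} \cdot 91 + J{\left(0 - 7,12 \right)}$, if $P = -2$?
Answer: $- \frac{2483}{92} \approx -26.989$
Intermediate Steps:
$J{\left(M,y \right)} = -2 - 2 y$ ($J{\left(M,y \right)} = - 2 y - 2 = -2 - 2 y$)
$\frac{1}{-92} \cdot 91 + J{\left(0 - 7,12 \right)} = \frac{1}{-92} \cdot 91 - 26 = \left(- \frac{1}{92}\right) 91 - 26 = - \frac{91}{92} - 26 = - \frac{2483}{92}$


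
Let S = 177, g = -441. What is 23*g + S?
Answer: -9966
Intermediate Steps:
23*g + S = 23*(-441) + 177 = -10143 + 177 = -9966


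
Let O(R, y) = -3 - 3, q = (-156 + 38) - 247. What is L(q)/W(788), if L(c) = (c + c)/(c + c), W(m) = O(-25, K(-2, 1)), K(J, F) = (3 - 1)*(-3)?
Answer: -⅙ ≈ -0.16667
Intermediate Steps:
K(J, F) = -6 (K(J, F) = 2*(-3) = -6)
q = -365 (q = -118 - 247 = -365)
O(R, y) = -6
W(m) = -6
L(c) = 1 (L(c) = (2*c)/((2*c)) = (2*c)*(1/(2*c)) = 1)
L(q)/W(788) = 1/(-6) = 1*(-⅙) = -⅙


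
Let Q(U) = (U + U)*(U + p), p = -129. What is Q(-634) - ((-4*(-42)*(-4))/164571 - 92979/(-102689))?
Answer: 5450035923713265/5633210473 ≈ 9.6748e+5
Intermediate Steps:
Q(U) = 2*U*(-129 + U) (Q(U) = (U + U)*(U - 129) = (2*U)*(-129 + U) = 2*U*(-129 + U))
Q(-634) - ((-4*(-42)*(-4))/164571 - 92979/(-102689)) = 2*(-634)*(-129 - 634) - ((-4*(-42)*(-4))/164571 - 92979/(-102689)) = 2*(-634)*(-763) - ((168*(-4))*(1/164571) - 92979*(-1/102689)) = 967484 - (-672*1/164571 + 92979/102689) = 967484 - (-224/54857 + 92979/102689) = 967484 - 1*5077546667/5633210473 = 967484 - 5077546667/5633210473 = 5450035923713265/5633210473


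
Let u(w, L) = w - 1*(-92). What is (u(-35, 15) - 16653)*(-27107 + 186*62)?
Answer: 258482700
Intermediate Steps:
u(w, L) = 92 + w (u(w, L) = w + 92 = 92 + w)
(u(-35, 15) - 16653)*(-27107 + 186*62) = ((92 - 35) - 16653)*(-27107 + 186*62) = (57 - 16653)*(-27107 + 11532) = -16596*(-15575) = 258482700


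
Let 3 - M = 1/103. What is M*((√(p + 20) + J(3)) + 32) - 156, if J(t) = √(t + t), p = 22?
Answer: -6212/103 + 308*√6/103 + 308*√42/103 ≈ -33.607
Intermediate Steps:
J(t) = √2*√t (J(t) = √(2*t) = √2*√t)
M = 308/103 (M = 3 - 1/103 = 308/103 ≈ 2.9903)
M*((√(p + 20) + J(3)) + 32) - 156 = 308*((√(22 + 20) + √2*√3) + 32)/103 - 156 = 308*((√42 + √6) + 32)/103 - 156 = 308*((√6 + √42) + 32)/103 - 156 = 308*(32 + √6 + √42)/103 - 156 = (9856/103 + 308*√6/103 + 308*√42/103) - 156 = -6212/103 + 308*√6/103 + 308*√42/103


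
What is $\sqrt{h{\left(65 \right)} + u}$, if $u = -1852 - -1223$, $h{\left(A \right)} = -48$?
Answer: $i \sqrt{677} \approx 26.019 i$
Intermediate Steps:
$u = -629$ ($u = -1852 + 1223 = -629$)
$\sqrt{h{\left(65 \right)} + u} = \sqrt{-48 - 629} = \sqrt{-677} = i \sqrt{677}$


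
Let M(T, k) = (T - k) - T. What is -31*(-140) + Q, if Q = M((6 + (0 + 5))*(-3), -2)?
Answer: 4342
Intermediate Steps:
M(T, k) = -k
Q = 2 (Q = -1*(-2) = 2)
-31*(-140) + Q = -31*(-140) + 2 = 4340 + 2 = 4342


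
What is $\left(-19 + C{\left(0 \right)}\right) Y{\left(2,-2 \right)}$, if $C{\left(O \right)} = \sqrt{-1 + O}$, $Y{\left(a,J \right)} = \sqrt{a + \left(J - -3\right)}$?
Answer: $\sqrt{3} \left(-19 + i\right) \approx -32.909 + 1.732 i$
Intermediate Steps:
$Y{\left(a,J \right)} = \sqrt{3 + J + a}$ ($Y{\left(a,J \right)} = \sqrt{a + \left(J + 3\right)} = \sqrt{a + \left(3 + J\right)} = \sqrt{3 + J + a}$)
$\left(-19 + C{\left(0 \right)}\right) Y{\left(2,-2 \right)} = \left(-19 + \sqrt{-1 + 0}\right) \sqrt{3 - 2 + 2} = \left(-19 + \sqrt{-1}\right) \sqrt{3} = \left(-19 + i\right) \sqrt{3} = \sqrt{3} \left(-19 + i\right)$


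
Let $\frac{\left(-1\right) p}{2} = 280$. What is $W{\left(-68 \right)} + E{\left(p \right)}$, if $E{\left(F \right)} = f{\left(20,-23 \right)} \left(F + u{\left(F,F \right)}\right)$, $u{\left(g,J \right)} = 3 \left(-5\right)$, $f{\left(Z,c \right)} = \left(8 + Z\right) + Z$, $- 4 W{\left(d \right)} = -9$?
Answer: $- \frac{110391}{4} \approx -27598.0$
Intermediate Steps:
$p = -560$ ($p = \left(-2\right) 280 = -560$)
$W{\left(d \right)} = \frac{9}{4}$ ($W{\left(d \right)} = \left(- \frac{1}{4}\right) \left(-9\right) = \frac{9}{4}$)
$f{\left(Z,c \right)} = 8 + 2 Z$
$u{\left(g,J \right)} = -15$
$E{\left(F \right)} = -720 + 48 F$ ($E{\left(F \right)} = \left(8 + 2 \cdot 20\right) \left(F - 15\right) = \left(8 + 40\right) \left(-15 + F\right) = 48 \left(-15 + F\right) = -720 + 48 F$)
$W{\left(-68 \right)} + E{\left(p \right)} = \frac{9}{4} + \left(-720 + 48 \left(-560\right)\right) = \frac{9}{4} - 27600 = - \frac{110391}{4}$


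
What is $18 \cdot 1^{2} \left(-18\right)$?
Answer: $-324$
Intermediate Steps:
$18 \cdot 1^{2} \left(-18\right) = 18 \cdot 1 \left(-18\right) = 18 \left(-18\right) = -324$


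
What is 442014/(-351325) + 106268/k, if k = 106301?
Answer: -32280686/124903675 ≈ -0.25844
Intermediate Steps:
442014/(-351325) + 106268/k = 442014/(-351325) + 106268/106301 = 442014*(-1/351325) + 106268*(1/106301) = -19218/15275 + 106268/106301 = -32280686/124903675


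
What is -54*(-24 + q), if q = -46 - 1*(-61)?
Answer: 486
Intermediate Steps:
q = 15 (q = -46 + 61 = 15)
-54*(-24 + q) = -54*(-24 + 15) = -54*(-9) = 486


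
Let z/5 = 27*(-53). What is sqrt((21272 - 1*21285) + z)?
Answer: 32*I*sqrt(7) ≈ 84.664*I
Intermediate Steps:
z = -7155 (z = 5*(27*(-53)) = 5*(-1431) = -7155)
sqrt((21272 - 1*21285) + z) = sqrt((21272 - 1*21285) - 7155) = sqrt((21272 - 21285) - 7155) = sqrt(-13 - 7155) = sqrt(-7168) = 32*I*sqrt(7)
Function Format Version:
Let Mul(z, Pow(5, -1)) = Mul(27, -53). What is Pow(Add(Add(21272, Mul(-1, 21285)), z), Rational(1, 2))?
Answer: Mul(32, I, Pow(7, Rational(1, 2))) ≈ Mul(84.664, I)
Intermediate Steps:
z = -7155 (z = Mul(5, Mul(27, -53)) = Mul(5, -1431) = -7155)
Pow(Add(Add(21272, Mul(-1, 21285)), z), Rational(1, 2)) = Pow(Add(Add(21272, Mul(-1, 21285)), -7155), Rational(1, 2)) = Pow(Add(Add(21272, -21285), -7155), Rational(1, 2)) = Pow(Add(-13, -7155), Rational(1, 2)) = Pow(-7168, Rational(1, 2)) = Mul(32, I, Pow(7, Rational(1, 2)))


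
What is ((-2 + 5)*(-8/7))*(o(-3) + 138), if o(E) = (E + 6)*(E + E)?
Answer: -2880/7 ≈ -411.43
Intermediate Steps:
o(E) = 2*E*(6 + E) (o(E) = (6 + E)*(2*E) = 2*E*(6 + E))
((-2 + 5)*(-8/7))*(o(-3) + 138) = ((-2 + 5)*(-8/7))*(2*(-3)*(6 - 3) + 138) = (3*(-8*1/7))*(2*(-3)*3 + 138) = (3*(-8/7))*(-18 + 138) = -24/7*120 = -2880/7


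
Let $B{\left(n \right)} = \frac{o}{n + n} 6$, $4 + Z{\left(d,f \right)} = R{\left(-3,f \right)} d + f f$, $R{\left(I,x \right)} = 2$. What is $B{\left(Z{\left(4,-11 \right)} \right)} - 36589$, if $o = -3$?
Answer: $- \frac{4573634}{125} \approx -36589.0$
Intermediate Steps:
$Z{\left(d,f \right)} = -4 + f^{2} + 2 d$ ($Z{\left(d,f \right)} = -4 + \left(2 d + f f\right) = -4 + \left(2 d + f^{2}\right) = -4 + \left(f^{2} + 2 d\right) = -4 + f^{2} + 2 d$)
$B{\left(n \right)} = - \frac{9}{n}$ ($B{\left(n \right)} = - \frac{3}{n + n} 6 = - \frac{3}{2 n} 6 = - \frac{9}{n}$)
$B{\left(Z{\left(4,-11 \right)} \right)} - 36589 = - \frac{9}{-4 + \left(-11\right)^{2} + 2 \cdot 4} - 36589 = - \frac{9}{-4 + 121 + 8} - 36589 = - \frac{9}{125} - 36589 = - \frac{4573634}{125}$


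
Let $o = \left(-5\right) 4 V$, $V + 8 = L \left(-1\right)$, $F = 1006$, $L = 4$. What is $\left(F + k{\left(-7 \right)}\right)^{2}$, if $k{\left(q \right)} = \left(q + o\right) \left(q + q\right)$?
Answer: $5089536$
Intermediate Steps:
$V = -12$ ($V = -8 + 4 \left(-1\right) = -8 - 4 = -12$)
$o = 240$ ($o = \left(-5\right) 4 \left(-12\right) = \left(-20\right) \left(-12\right) = 240$)
$k{\left(q \right)} = 2 q \left(240 + q\right)$ ($k{\left(q \right)} = \left(q + 240\right) \left(q + q\right) = \left(240 + q\right) 2 q = 2 q \left(240 + q\right)$)
$\left(F + k{\left(-7 \right)}\right)^{2} = \left(1006 + 2 \left(-7\right) \left(240 - 7\right)\right)^{2} = \left(1006 + 2 \left(-7\right) 233\right)^{2} = \left(1006 - 3262\right)^{2} = \left(-2256\right)^{2} = 5089536$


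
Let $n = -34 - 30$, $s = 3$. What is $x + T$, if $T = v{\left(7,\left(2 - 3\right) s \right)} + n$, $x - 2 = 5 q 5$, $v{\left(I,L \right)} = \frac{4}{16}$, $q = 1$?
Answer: $- \frac{147}{4} \approx -36.75$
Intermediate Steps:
$v{\left(I,L \right)} = \frac{1}{4}$ ($v{\left(I,L \right)} = 4 \cdot \frac{1}{16} = \frac{1}{4}$)
$n = -64$ ($n = -34 - 30 = -64$)
$x = 27$ ($x = 2 + 5 \cdot 1 \cdot 5 = 2 + 5 \cdot 5 = 2 + 25 = 27$)
$T = - \frac{255}{4}$ ($T = \frac{1}{4} - 64 = - \frac{255}{4} \approx -63.75$)
$x + T = 27 - \frac{255}{4} = - \frac{147}{4}$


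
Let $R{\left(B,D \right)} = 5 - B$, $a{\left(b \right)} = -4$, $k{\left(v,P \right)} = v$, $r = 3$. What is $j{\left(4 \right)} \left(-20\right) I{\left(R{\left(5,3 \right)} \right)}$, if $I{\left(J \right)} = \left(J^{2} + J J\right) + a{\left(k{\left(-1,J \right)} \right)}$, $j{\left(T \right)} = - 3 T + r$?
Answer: $-720$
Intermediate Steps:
$j{\left(T \right)} = 3 - 3 T$ ($j{\left(T \right)} = - 3 T + 3 = 3 - 3 T$)
$I{\left(J \right)} = -4 + 2 J^{2}$ ($I{\left(J \right)} = \left(J^{2} + J J\right) - 4 = \left(J^{2} + J^{2}\right) - 4 = 2 J^{2} - 4 = -4 + 2 J^{2}$)
$j{\left(4 \right)} \left(-20\right) I{\left(R{\left(5,3 \right)} \right)} = \left(3 - 12\right) \left(-20\right) \left(-4 + 2 \left(5 - 5\right)^{2}\right) = \left(-9\right) \left(-20\right) \left(-4 + 2 \cdot 0^{2}\right) = 180 \left(-4 + 2 \cdot 0\right) = 180 \left(-4 + 0\right) = 180 \left(-4\right) = -720$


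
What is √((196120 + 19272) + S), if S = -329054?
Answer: I*√113662 ≈ 337.14*I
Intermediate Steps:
√((196120 + 19272) + S) = √((196120 + 19272) - 329054) = √(215392 - 329054) = √(-113662) = I*√113662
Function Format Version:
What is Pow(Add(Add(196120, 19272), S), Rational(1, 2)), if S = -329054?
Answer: Mul(I, Pow(113662, Rational(1, 2))) ≈ Mul(337.14, I)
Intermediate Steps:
Pow(Add(Add(196120, 19272), S), Rational(1, 2)) = Pow(Add(Add(196120, 19272), -329054), Rational(1, 2)) = Pow(Add(215392, -329054), Rational(1, 2)) = Pow(-113662, Rational(1, 2)) = Mul(I, Pow(113662, Rational(1, 2)))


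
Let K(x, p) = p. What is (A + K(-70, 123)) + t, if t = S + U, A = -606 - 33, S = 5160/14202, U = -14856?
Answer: -36384664/2367 ≈ -15372.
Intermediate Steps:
S = 860/2367 (S = 5160*(1/14202) = 860/2367 ≈ 0.36333)
A = -639
t = -35163292/2367 (t = 860/2367 - 14856 = -35163292/2367 ≈ -14856.)
(A + K(-70, 123)) + t = (-639 + 123) - 35163292/2367 = -516 - 35163292/2367 = -36384664/2367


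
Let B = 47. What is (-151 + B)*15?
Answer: -1560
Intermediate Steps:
(-151 + B)*15 = (-151 + 47)*15 = -104*15 = -1560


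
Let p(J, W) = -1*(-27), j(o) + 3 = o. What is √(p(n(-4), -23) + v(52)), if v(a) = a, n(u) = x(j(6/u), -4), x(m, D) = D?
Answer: √79 ≈ 8.8882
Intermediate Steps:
j(o) = -3 + o
n(u) = -4
p(J, W) = 27
√(p(n(-4), -23) + v(52)) = √(27 + 52) = √79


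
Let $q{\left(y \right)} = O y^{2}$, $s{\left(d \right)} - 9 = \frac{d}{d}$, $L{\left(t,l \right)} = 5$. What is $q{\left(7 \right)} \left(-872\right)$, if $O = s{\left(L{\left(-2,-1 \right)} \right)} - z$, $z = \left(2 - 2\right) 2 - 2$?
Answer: $-512736$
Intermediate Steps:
$s{\left(d \right)} = 10$ ($s{\left(d \right)} = 9 + \frac{d}{d} = 9 + 1 = 10$)
$z = -2$ ($z = \left(2 - 2\right) 2 - 2 = 0 \cdot 2 - 2 = 0 - 2 = -2$)
$O = 12$ ($O = 10 - -2 = 10 + 2 = 12$)
$q{\left(y \right)} = 12 y^{2}$
$q{\left(7 \right)} \left(-872\right) = 12 \cdot 7^{2} \left(-872\right) = 12 \cdot 49 \left(-872\right) = 588 \left(-872\right) = -512736$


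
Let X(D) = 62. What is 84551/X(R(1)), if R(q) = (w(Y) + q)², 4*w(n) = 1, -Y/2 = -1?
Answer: 84551/62 ≈ 1363.7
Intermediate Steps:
Y = 2 (Y = -2*(-1) = 2)
w(n) = ¼ (w(n) = (¼)*1 = ¼)
R(q) = (¼ + q)²
84551/X(R(1)) = 84551/62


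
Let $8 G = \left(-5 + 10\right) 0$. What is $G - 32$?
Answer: $-32$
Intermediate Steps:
$G = 0$ ($G = \frac{\left(-5 + 10\right) 0}{8} = \frac{5 \cdot 0}{8} = \frac{1}{8} \cdot 0 = 0$)
$G - 32 = 0 - 32 = -32$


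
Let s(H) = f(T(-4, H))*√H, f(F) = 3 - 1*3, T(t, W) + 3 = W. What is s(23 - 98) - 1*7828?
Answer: -7828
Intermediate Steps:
T(t, W) = -3 + W
f(F) = 0 (f(F) = 3 - 3 = 0)
s(H) = 0 (s(H) = 0*√H = 0)
s(23 - 98) - 1*7828 = 0 - 1*7828 = 0 - 7828 = -7828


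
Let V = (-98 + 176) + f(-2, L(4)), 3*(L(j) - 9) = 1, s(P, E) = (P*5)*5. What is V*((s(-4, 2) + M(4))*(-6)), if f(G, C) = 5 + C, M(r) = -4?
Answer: 57616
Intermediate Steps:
s(P, E) = 25*P (s(P, E) = (5*P)*5 = 25*P)
L(j) = 28/3 (L(j) = 9 + (⅓)*1 = 9 + ⅓ = 28/3)
V = 277/3 (V = (-98 + 176) + (5 + 28/3) = 78 + 43/3 = 277/3 ≈ 92.333)
V*((s(-4, 2) + M(4))*(-6)) = 277*((25*(-4) - 4)*(-6))/3 = 277*((-100 - 4)*(-6))/3 = 277*(-104*(-6))/3 = (277/3)*624 = 57616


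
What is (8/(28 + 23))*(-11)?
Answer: -88/51 ≈ -1.7255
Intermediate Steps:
(8/(28 + 23))*(-11) = (8/51)*(-11) = -88/51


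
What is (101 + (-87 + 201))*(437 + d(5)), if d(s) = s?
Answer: 95030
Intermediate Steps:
(101 + (-87 + 201))*(437 + d(5)) = (101 + (-87 + 201))*(437 + 5) = (101 + 114)*442 = 215*442 = 95030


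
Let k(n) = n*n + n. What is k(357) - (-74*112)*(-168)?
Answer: -1264578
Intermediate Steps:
k(n) = n + n² (k(n) = n² + n = n + n²)
k(357) - (-74*112)*(-168) = 357*(1 + 357) - (-74*112)*(-168) = 357*358 - (-8288)*(-168) = 127806 - 1*1392384 = 127806 - 1392384 = -1264578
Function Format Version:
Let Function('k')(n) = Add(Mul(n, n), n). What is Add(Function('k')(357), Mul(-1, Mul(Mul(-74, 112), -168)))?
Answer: -1264578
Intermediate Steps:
Function('k')(n) = Add(n, Pow(n, 2)) (Function('k')(n) = Add(Pow(n, 2), n) = Add(n, Pow(n, 2)))
Add(Function('k')(357), Mul(-1, Mul(Mul(-74, 112), -168))) = Add(Mul(357, Add(1, 357)), Mul(-1, Mul(Mul(-74, 112), -168))) = Add(Mul(357, 358), Mul(-1, Mul(-8288, -168))) = Add(127806, Mul(-1, 1392384)) = Add(127806, -1392384) = -1264578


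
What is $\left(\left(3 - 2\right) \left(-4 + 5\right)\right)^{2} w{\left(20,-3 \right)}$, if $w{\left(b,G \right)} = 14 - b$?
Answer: $-6$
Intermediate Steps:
$\left(\left(3 - 2\right) \left(-4 + 5\right)\right)^{2} w{\left(20,-3 \right)} = \left(\left(3 - 2\right) \left(-4 + 5\right)\right)^{2} \left(14 - 20\right) = \left(1 \cdot 1\right)^{2} \left(14 - 20\right) = 1^{2} \left(-6\right) = 1 \left(-6\right) = -6$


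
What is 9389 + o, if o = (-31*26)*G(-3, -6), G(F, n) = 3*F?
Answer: 16643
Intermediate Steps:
o = 7254 (o = (-31*26)*(3*(-3)) = -806*(-9) = 7254)
9389 + o = 9389 + 7254 = 16643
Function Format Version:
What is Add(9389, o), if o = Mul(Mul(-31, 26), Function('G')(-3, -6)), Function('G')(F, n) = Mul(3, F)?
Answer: 16643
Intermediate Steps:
o = 7254 (o = Mul(Mul(-31, 26), Mul(3, -3)) = Mul(-806, -9) = 7254)
Add(9389, o) = Add(9389, 7254) = 16643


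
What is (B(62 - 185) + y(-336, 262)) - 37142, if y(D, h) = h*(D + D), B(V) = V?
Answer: -213329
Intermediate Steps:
y(D, h) = 2*D*h (y(D, h) = h*(2*D) = 2*D*h)
(B(62 - 185) + y(-336, 262)) - 37142 = ((62 - 185) + 2*(-336)*262) - 37142 = (-123 - 176064) - 37142 = -176187 - 37142 = -213329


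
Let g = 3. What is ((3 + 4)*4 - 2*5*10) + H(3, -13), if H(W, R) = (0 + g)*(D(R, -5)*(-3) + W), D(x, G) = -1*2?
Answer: -45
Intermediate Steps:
D(x, G) = -2
H(W, R) = 18 + 3*W (H(W, R) = (0 + 3)*(-2*(-3) + W) = 3*(6 + W) = 18 + 3*W)
((3 + 4)*4 - 2*5*10) + H(3, -13) = ((3 + 4)*4 - 2*5*10) + (18 + 3*3) = (7*4 - 10*10) + (18 + 9) = (28 - 100) + 27 = -72 + 27 = -45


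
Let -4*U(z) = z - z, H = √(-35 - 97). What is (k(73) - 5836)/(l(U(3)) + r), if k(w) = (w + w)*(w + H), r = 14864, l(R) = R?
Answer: 2411/7432 + 73*I*√33/3716 ≈ 0.32441 + 0.11285*I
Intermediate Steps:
H = 2*I*√33 (H = √(-132) = 2*I*√33 ≈ 11.489*I)
U(z) = 0 (U(z) = -(z - z)/4 = -¼*0 = 0)
k(w) = 2*w*(w + 2*I*√33) (k(w) = (w + w)*(w + 2*I*√33) = (2*w)*(w + 2*I*√33) = 2*w*(w + 2*I*√33))
(k(73) - 5836)/(l(U(3)) + r) = (2*73*(73 + 2*I*√33) - 5836)/(0 + 14864) = ((10658 + 292*I*√33) - 5836)/14864 = (4822 + 292*I*√33)*(1/14864) = 2411/7432 + 73*I*√33/3716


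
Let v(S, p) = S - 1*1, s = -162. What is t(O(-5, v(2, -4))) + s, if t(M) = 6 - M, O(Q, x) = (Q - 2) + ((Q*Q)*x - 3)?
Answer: -171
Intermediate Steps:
v(S, p) = -1 + S (v(S, p) = S - 1 = -1 + S)
O(Q, x) = -5 + Q + x*Q² (O(Q, x) = (-2 + Q) + (Q²*x - 3) = (-2 + Q) + (x*Q² - 3) = (-2 + Q) + (-3 + x*Q²) = -5 + Q + x*Q²)
t(O(-5, v(2, -4))) + s = (6 - (-5 - 5 + (-1 + 2)*(-5)²)) - 162 = (6 - (-5 - 5 + 1*25)) - 162 = (6 - (-5 - 5 + 25)) - 162 = (6 - 1*15) - 162 = (6 - 15) - 162 = -9 - 162 = -171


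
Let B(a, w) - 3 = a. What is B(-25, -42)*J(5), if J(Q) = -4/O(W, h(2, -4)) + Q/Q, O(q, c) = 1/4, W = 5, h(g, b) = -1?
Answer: 330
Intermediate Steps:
B(a, w) = 3 + a
O(q, c) = 1/4
J(Q) = -15 (J(Q) = -4/1/4 + Q/Q = -4*4 + 1 = -16 + 1 = -15)
B(-25, -42)*J(5) = (3 - 25)*(-15) = -22*(-15) = 330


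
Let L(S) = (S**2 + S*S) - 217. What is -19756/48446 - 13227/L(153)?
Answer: -780722299/1128816023 ≈ -0.69163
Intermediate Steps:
L(S) = -217 + 2*S**2 (L(S) = (S**2 + S**2) - 217 = 2*S**2 - 217 = -217 + 2*S**2)
-19756/48446 - 13227/L(153) = -19756/48446 - 13227/(-217 + 2*153**2) = -19756*1/48446 - 13227/(-217 + 2*23409) = -9878/24223 - 13227/(-217 + 46818) = -9878/24223 - 13227/46601 = -780722299/1128816023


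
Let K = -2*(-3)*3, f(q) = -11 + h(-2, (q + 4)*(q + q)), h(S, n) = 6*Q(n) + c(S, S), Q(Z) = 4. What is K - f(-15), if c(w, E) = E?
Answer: 7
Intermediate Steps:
h(S, n) = 24 + S (h(S, n) = 6*4 + S = 24 + S)
f(q) = 11 (f(q) = -11 + (24 - 2) = -11 + 22 = 11)
K = 18 (K = 6*3 = 18)
K - f(-15) = 18 - 1*11 = 18 - 11 = 7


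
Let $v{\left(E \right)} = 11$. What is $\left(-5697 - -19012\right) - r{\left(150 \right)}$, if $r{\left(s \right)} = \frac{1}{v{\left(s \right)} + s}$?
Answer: $\frac{2143714}{161} \approx 13315.0$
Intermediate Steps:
$r{\left(s \right)} = \frac{1}{11 + s}$
$\left(-5697 - -19012\right) - r{\left(150 \right)} = \left(-5697 - -19012\right) - \frac{1}{11 + 150} = \left(-5697 + 19012\right) - \frac{1}{161} = 13315 - \frac{1}{161} = \frac{2143714}{161}$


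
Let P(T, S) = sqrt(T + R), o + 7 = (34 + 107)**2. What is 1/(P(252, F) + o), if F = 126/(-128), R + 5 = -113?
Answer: 9937/197487871 - sqrt(134)/394975742 ≈ 5.0288e-5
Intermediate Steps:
R = -118 (R = -5 - 113 = -118)
F = -63/64 (F = 126*(-1/128) = -63/64 ≈ -0.98438)
o = 19874 (o = -7 + (34 + 107)**2 = -7 + 141**2 = -7 + 19881 = 19874)
P(T, S) = sqrt(-118 + T) (P(T, S) = sqrt(T - 118) = sqrt(-118 + T))
1/(P(252, F) + o) = 1/(sqrt(-118 + 252) + 19874) = 1/(sqrt(134) + 19874) = 1/(19874 + sqrt(134))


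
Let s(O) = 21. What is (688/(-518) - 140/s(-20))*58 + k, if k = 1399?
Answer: 726727/777 ≈ 935.30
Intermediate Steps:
(688/(-518) - 140/s(-20))*58 + k = (688/(-518) - 140/21)*58 + 1399 = (688*(-1/518) - 140*1/21)*58 + 1399 = (-344/259 - 20/3)*58 + 1399 = -6212/777*58 + 1399 = -360296/777 + 1399 = 726727/777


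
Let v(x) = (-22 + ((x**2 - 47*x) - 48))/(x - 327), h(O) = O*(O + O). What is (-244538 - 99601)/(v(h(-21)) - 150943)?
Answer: 38199429/16607393 ≈ 2.3001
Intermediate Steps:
h(O) = 2*O**2 (h(O) = O*(2*O) = 2*O**2)
v(x) = (-70 + x**2 - 47*x)/(-327 + x) (v(x) = (-22 + (-48 + x**2 - 47*x))/(-327 + x) = (-70 + x**2 - 47*x)/(-327 + x))
(-244538 - 99601)/(v(h(-21)) - 150943) = (-244538 - 99601)/((-70 + (2*(-21)**2)**2 - 94*(-21)**2)/(-327 + 2*(-21)**2) - 150943) = -344139/((-70 + (2*441)**2 - 94*441)/(-327 + 2*441) - 150943) = -344139/((-70 + 882**2 - 47*882)/(-327 + 882) - 150943) = -344139/((-70 + 777924 - 41454)/555 - 150943) = -344139/((1/555)*736400 - 150943) = -344139/(147280/111 - 150943) = -344139/(-16607393/111) = -344139*(-111/16607393) = 38199429/16607393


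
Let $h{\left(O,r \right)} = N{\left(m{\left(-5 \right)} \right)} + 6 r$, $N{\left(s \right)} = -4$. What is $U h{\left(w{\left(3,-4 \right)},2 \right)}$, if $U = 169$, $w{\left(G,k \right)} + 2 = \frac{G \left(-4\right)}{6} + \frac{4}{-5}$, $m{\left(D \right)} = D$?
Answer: $1352$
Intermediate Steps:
$w{\left(G,k \right)} = - \frac{14}{5} - \frac{2 G}{3}$ ($w{\left(G,k \right)} = -2 + \left(\frac{G \left(-4\right)}{6} + \frac{4}{-5}\right) = -2 + \left(- 4 G \frac{1}{6} + 4 \left(- \frac{1}{5}\right)\right) = -2 - \left(\frac{4}{5} + \frac{2 G}{3}\right) = - \frac{14}{5} - \frac{2 G}{3}$)
$h{\left(O,r \right)} = -4 + 6 r$
$U h{\left(w{\left(3,-4 \right)},2 \right)} = 169 \left(-4 + 6 \cdot 2\right) = 169 \left(-4 + 12\right) = 169 \cdot 8 = 1352$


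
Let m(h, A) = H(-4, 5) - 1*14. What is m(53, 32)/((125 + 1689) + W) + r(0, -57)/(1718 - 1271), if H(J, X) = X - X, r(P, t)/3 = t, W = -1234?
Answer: -17573/43210 ≈ -0.40669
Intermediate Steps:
r(P, t) = 3*t
H(J, X) = 0
m(h, A) = -14 (m(h, A) = 0 - 1*14 = 0 - 14 = -14)
m(53, 32)/((125 + 1689) + W) + r(0, -57)/(1718 - 1271) = -14/((125 + 1689) - 1234) + (3*(-57))/(1718 - 1271) = -14/(1814 - 1234) - 171/447 = -14/580 - 171*1/447 = -14*1/580 - 57/149 = -7/290 - 57/149 = -17573/43210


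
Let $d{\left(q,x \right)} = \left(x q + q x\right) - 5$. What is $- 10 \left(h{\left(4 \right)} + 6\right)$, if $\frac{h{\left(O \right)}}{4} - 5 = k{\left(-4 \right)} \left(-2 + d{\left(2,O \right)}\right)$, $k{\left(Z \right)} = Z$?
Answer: $1180$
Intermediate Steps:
$d{\left(q,x \right)} = -5 + 2 q x$ ($d{\left(q,x \right)} = \left(q x + q x\right) - 5 = 2 q x - 5 = -5 + 2 q x$)
$h{\left(O \right)} = 132 - 64 O$ ($h{\left(O \right)} = 20 + 4 \left(- 4 \left(-2 + \left(-5 + 2 \cdot 2 O\right)\right)\right) = 20 + 4 \left(- 4 \left(-2 + \left(-5 + 4 O\right)\right)\right) = 20 + 4 \left(- 4 \left(-7 + 4 O\right)\right) = 20 + 4 \left(28 - 16 O\right) = 20 - \left(-112 + 64 O\right) = 132 - 64 O$)
$- 10 \left(h{\left(4 \right)} + 6\right) = - 10 \left(\left(132 - 256\right) + 6\right) = - 10 \left(-124 + 6\right) = \left(-10\right) \left(-118\right) = 1180$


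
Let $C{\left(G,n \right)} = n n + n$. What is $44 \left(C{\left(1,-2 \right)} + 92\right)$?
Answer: $4136$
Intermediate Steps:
$C{\left(G,n \right)} = n + n^{2}$ ($C{\left(G,n \right)} = n^{2} + n = n + n^{2}$)
$44 \left(C{\left(1,-2 \right)} + 92\right) = 44 \left(- 2 \left(1 - 2\right) + 92\right) = 44 \left(\left(-2\right) \left(-1\right) + 92\right) = 44 \left(2 + 92\right) = 44 \cdot 94 = 4136$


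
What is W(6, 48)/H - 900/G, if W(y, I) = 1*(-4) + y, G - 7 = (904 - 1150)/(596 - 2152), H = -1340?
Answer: -469139569/3731230 ≈ -125.73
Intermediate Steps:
G = 5569/778 (G = 7 + (904 - 1150)/(596 - 2152) = 7 - 246/(-1556) = 7 - 246*(-1/1556) = 7 + 123/778 = 5569/778 ≈ 7.1581)
W(y, I) = -4 + y
W(6, 48)/H - 900/G = (-4 + 6)/(-1340) - 900/5569/778 = 2*(-1/1340) - 900*778/5569 = -1/670 - 700200/5569 = -469139569/3731230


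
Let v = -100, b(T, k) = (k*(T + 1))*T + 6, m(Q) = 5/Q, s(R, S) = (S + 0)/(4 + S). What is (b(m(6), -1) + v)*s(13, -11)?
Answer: -37829/252 ≈ -150.11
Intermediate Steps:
s(R, S) = S/(4 + S)
b(T, k) = 6 + T*k*(1 + T) (b(T, k) = (k*(1 + T))*T + 6 = T*k*(1 + T) + 6 = 6 + T*k*(1 + T))
(b(m(6), -1) + v)*s(13, -11) = ((6 + (5/6)*(-1) - (5/6)²) - 100)*(-11/(4 - 11)) = ((6 + (5*(⅙))*(-1) - (5*(⅙))²) - 100)*(-11/(-7)) = ((6 + (⅚)*(-1) - (⅚)²) - 100)*(-11*(-⅐)) = ((6 - ⅚ - 1*25/36) - 100)*(11/7) = ((6 - ⅚ - 25/36) - 100)*(11/7) = (161/36 - 100)*(11/7) = -3439/36*11/7 = -37829/252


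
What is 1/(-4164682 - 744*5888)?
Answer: -1/8545354 ≈ -1.1702e-7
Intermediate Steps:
1/(-4164682 - 744*5888) = 1/(-4164682 - 4380672) = 1/(-8545354) = -1/8545354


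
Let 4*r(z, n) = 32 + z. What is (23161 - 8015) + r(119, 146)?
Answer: 60735/4 ≈ 15184.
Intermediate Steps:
r(z, n) = 8 + z/4 (r(z, n) = (32 + z)/4 = 8 + z/4)
(23161 - 8015) + r(119, 146) = (23161 - 8015) + (8 + (1/4)*119) = 15146 + (8 + 119/4) = 15146 + 151/4 = 60735/4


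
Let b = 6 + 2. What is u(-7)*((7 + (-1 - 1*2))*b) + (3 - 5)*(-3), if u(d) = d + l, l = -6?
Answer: -410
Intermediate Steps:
b = 8
u(d) = -6 + d (u(d) = d - 6 = -6 + d)
u(-7)*((7 + (-1 - 1*2))*b) + (3 - 5)*(-3) = (-6 - 7)*((7 + (-1 - 1*2))*8) + (3 - 5)*(-3) = -13*(7 + (-1 - 2))*8 - 2*(-3) = -13*(7 - 3)*8 + 6 = -52*8 + 6 = -13*32 + 6 = -416 + 6 = -410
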